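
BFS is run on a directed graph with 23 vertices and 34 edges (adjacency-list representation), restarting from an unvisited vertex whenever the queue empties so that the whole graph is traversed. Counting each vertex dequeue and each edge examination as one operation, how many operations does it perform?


A full BFS traversal dequeues each vertex exactly once and examines each directed edge exactly once.
V = 23 (vertex processing cost)
E = 34 (edge examination cost)
Total operations proportional to V + E = 23 + 34 = 57


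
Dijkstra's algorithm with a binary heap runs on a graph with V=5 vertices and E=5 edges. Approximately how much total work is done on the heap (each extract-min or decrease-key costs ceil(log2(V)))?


Dijkstra with a binary heap: each vertex is extracted once, each edge may relax once.
Each heap operation costs O(log V).
V + E = 5 + 5 = 10
ceil(log2(5)) = 3 (since 2^2 = 4 < 5 <= 8 = 2^3)
Total heap work = (V+E) * ceil(log2(V)) = 10 * 3 = 30


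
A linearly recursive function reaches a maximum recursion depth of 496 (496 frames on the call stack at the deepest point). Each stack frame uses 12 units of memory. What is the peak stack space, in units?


Maximum recursion depth = 496 frames
Memory per frame = 12 units
Total stack space = depth * frame_size
= 496 * 12 = 5952


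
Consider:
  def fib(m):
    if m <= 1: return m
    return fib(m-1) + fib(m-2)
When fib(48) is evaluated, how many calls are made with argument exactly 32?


Let N(m) = number of times fib(m) is called while evaluating fib(48).
N(48) = 1 (the initial call).
N(47) = 1 (only fib(48) calls it).
For 1 <= m <= 46: fib(m) is called by fib(m+1) and fib(m+2), so
  N(m) = N(m+1) + N(m+2).
fib(0) is called only by fib(2), so N(0) = N(2).
Walk down from m=48:
  N(48)=1, N(47)=1, N(46)=2, N(45)=3, N(44)=5, N(43)=8, N(42)=13, N(41)=21, N(40)=34, N(39)=55, N(38)=89, N(37)=144, N(36)=233, N(35)=377, N(34)=610, N(33)=987, N(32)=1597
N(32) = 1597


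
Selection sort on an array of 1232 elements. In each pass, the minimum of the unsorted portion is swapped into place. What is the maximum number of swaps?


Selection sort performs one swap per pass:
  Pass 1: find min in positions 0 to 1231, swap with position 0
  Pass 2: find min in positions 1 to 1231, swap with position 1
  Pass 3: find min in positions 2 to 1231, swap with position 2
  Pass 4: find min in positions 3 to 1231, swap with position 3
  Pass 5: find min in positions 4 to 1231, swap with position 4
  ... (1226 more passes)
Total passes (and swaps) = n - 1 = 1232 - 1 = 1231


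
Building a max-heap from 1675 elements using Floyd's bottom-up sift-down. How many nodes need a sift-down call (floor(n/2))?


In a heap of 1675 elements (0-indexed array):
  Last element index: 1674
  Parent of last element: floor((1674 - 1) / 2) = 836
  Internal nodes: indices 0 to 836
  Count = floor(1675/2) = 837


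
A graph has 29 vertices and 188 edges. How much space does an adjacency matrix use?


Adjacency matrix: V x V grid of entries
Space = V^2 = 29^2 = 29 * 29 = 841


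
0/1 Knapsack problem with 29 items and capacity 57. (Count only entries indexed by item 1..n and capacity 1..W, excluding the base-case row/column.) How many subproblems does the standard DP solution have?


The DP table is indexed by (item, capacity).
Rows: 29 items
Columns: 57 capacity values (1 to W)
Total subproblems = 29 * 57 = 1653


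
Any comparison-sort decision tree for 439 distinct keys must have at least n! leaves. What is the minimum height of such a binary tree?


A binary decision tree of height h has at most 2^h leaves and needs at least n! of them, so h >= ceil(log2(n!)).
439! is far too large to multiply out, so use Stirling's series:
  ln(n!) ~ n ln n - n + (1/2) ln(2 pi n) + 1/(12n)  (error below 1/(360 n^3), negligible here)
  ln(439) = 6.0844994
  n ln n = 439 * 6.0844994 = 2671.0952
  (1/2) ln(2 pi * 439) = (1/2) ln(2758.3183) = 3.9612
  1/(12*439) = 0.0002
  ln(439!) ~ 2671.0952 - 439 + 3.9612 + 0.0002 = 2236.0566
Convert to base 2: log2(439!) = 2236.0566 / ln 2 = 2236.0566 / 0.69314718 = 3225.9478
ceil(3225.9478) = 3226


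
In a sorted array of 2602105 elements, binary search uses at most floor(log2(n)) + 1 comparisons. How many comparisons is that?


Halving sequence: 2602105 -> 1301052 -> 650526 -> 325263 -> 162631 -> 81315 -> 40657 -> 20328 -> 10164 -> 5082 -> 2541 -> 1270 -> 635 -> 317 -> 158 -> 79 -> 39 -> 19 -> 9 -> 4 -> 2 -> 1
Number of halvings = 21
Max comparisons = 21 + 1 = 22


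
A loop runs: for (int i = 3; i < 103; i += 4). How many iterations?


Loop starts at i = 3, increments by 4, stops when i >= 103.
Number of iterations = ceil((103 - 3) / 4)
= ceil(100 / 4)
= 25


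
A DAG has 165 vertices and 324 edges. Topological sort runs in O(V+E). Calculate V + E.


V = 165 (vertex processing)
E = 324 (edge processing)
V + E = 165 + 324 = 489


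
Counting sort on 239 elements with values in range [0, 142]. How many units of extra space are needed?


Output array size: 239 (to store sorted result)
Count array size: 143 (one slot per possible value, range 0 to 142)
Total extra space = 239 + 143 = 382


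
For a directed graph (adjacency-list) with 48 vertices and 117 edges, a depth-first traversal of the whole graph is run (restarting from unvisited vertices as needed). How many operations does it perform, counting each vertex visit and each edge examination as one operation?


A full DFS traversal visits each vertex once and examines each edge once.
V = 48
E = 117
Sum = 48 + 117 = 165


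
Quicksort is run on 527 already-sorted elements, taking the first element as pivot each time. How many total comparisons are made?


Sum of comparisons per partition:
526 + 525 + ... + 1 + 0
= 527 * (527 - 1) / 2
= 527 * 526 / 2
= 138601


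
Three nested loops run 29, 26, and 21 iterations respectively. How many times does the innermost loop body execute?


Loop 1 (outermost): 29 iterations
Loop 2 (middle): 26 iterations per outer
Loop 3 (innermost): 21 iterations per middle
Total = 29 * 26 * 21 = 15834


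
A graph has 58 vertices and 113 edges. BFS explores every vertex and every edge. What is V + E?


A full BFS traversal dequeues each vertex once and examines each edge once.
Vertex visits: 58
Edge visits: 113
V + E = 58 + 113 = 171


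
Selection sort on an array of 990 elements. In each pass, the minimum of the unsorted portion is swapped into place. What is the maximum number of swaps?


Selection sort performs one swap per pass:
  Pass 1: find min in positions 0 to 989, swap with position 0
  Pass 2: find min in positions 1 to 989, swap with position 1
  Pass 3: find min in positions 2 to 989, swap with position 2
  Pass 4: find min in positions 3 to 989, swap with position 3
  Pass 5: find min in positions 4 to 989, swap with position 4
  ... (984 more passes)
Total passes (and swaps) = n - 1 = 990 - 1 = 989


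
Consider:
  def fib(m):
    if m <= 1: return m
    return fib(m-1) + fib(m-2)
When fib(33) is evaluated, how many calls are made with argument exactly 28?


Let N(m) = number of times fib(m) is called while evaluating fib(33).
N(33) = 1 (the initial call).
N(32) = 1 (only fib(33) calls it).
For 1 <= m <= 31: fib(m) is called by fib(m+1) and fib(m+2), so
  N(m) = N(m+1) + N(m+2).
fib(0) is called only by fib(2), so N(0) = N(2).
Walk down from m=33:
  N(33)=1, N(32)=1, N(31)=2, N(30)=3, N(29)=5, N(28)=8
N(28) = 8


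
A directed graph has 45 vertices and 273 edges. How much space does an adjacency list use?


Adjacency list: one list head per vertex + one entry per edge
Vertex heads: 45
Edge entries: 273
Total = 45 + 273 = 318


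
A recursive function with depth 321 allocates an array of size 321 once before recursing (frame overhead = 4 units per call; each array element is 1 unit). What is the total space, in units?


Array allocation: 321 units (allocated once)
Stack frames: 321 deep * 4 per frame = 1284 units
Total = 321 + 1284 = 1605


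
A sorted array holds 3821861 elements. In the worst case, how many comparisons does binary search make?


Halving sequence: 3821861 -> 1910930 -> 955465 -> 477732 -> 238866 -> 119433 -> 59716 -> 29858 -> 14929 -> 7464 -> 3732 -> 1866 -> 933 -> 466 -> 233 -> 116 -> 58 -> 29 -> 14 -> 7 -> 3 -> 1
Number of halvings = 21
Max comparisons = 21 + 1 = 22


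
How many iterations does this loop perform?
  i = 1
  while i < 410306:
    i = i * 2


The loop variable doubles each iteration:
i = 1 -> 2 -> 4 -> 8 -> 16 -> 32 -> 64 -> 128 -> 256 -> 512 -> 1024 -> 2048 -> 4096 -> 8192 -> 16384 -> 32768 -> 65536 -> 131072 -> 262144 -> 524288 (stop, 524288 >= 410306)
Number of doublings = ceil(log2(410306)) = 19


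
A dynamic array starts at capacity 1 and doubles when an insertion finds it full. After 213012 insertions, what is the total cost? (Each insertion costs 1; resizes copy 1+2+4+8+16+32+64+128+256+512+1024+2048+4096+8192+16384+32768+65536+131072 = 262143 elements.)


Insertion cost: 213012 (one per element)
Resizes occur just before inserting elements 2, 3, 5, 9, ...
Elements copied at each resize: 1 + 2 + 4 + 8 + 16 + 32 + 64 + 128 + 256 + 512 + 1024 + 2048 + 4096 + 8192 + 16384 + 32768 + 65536 + 131072
Sum of copies = 262143 (geometric series: 2^k - 1)
Total = 213012 + 262143 = 475155


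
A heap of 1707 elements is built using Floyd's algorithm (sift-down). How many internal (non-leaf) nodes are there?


Leaf nodes occupy roughly half the array.
Sift-down is called for each internal node, starting from the last one.
Internal nodes = floor(n/2) = floor(1707/2) = 853


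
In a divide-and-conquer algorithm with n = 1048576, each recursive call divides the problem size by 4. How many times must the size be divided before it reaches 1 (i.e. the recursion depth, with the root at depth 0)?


Number of divisions = log_4(1048576)
Sizes: 1048576 -> 262144 -> 65536 -> 16384 -> 4096 -> 1024 -> 256 -> 64 -> 16 -> 4 -> 1 (10 divisions)
Recursion depth = 10


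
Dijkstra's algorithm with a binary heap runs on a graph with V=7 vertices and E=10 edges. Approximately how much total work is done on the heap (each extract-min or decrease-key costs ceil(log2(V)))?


Dijkstra with a binary heap: each vertex is extracted once, each edge may relax once.
Each heap operation costs O(log V).
V + E = 7 + 10 = 17
ceil(log2(7)) = 3 (since 2^2 = 4 < 7 <= 8 = 2^3)
Total heap work = (V+E) * ceil(log2(V)) = 17 * 3 = 51


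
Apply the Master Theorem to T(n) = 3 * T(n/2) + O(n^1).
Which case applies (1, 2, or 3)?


The Master Theorem: T(n) = a*T(n/b) + O(n^c)
  a = 3, b = 2, c = 1
log_b(a) = log_2(3) ~ 1.585
Compare b^c with a: 2^1 = 2 < 3, so c < log_b(a).
Since c < log_b(a), Case 1 applies.
T(n) = O(n^(log_2 3)) ~ O(n^1.585)
Master Theorem case = 1


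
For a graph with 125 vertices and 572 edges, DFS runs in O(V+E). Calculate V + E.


A full DFS traversal visits each vertex once and examines each edge once.
V = 125
E = 572
Sum = 125 + 572 = 697


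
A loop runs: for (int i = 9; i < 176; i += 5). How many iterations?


Loop starts at i = 9, increments by 5, stops when i >= 176.
Number of iterations = ceil((176 - 9) / 5)
= ceil(167 / 5)
= 34


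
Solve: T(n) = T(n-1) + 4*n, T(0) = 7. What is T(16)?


Expanding the recurrence:
T(16) = T(15) + 4*16
       = T(14) + 4*15 + 4*16
       ...
       = T(0) + 4*(1 + 2 + ... + 16)
       = 7 + 4 * 16*17/2
       = 7 + 4 * 136
       = 7 + 544 = 551


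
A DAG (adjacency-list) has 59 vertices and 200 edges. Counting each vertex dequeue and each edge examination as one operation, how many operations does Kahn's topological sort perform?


V = 59 (vertex processing)
E = 200 (edge processing)
V + E = 59 + 200 = 259


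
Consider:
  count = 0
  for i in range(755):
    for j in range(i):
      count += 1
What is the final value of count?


For each i, the inner loop runs i times:
  i=0: inner runs 0 times
  i=1: inner runs 1 time
  i=2: inner runs 2 times
  i=3: inner runs 3 times
  i=4: inner runs 4 times
  i=5: inner runs 5 times
  i=6: inner runs 6 times
  i=7: inner runs 7 times
  ...
Total = 0 + 1 + 2 + ... + 754 = 755*(755-1)/2 = 284635


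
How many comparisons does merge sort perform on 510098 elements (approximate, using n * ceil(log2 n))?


Recursion depth: ceil(log2(510098)) = 19
Each recursion level merges n = 510098 elements
Total = 510098 * 19 = 9691862


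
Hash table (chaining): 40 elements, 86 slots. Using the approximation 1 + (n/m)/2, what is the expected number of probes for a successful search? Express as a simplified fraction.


Computing expected probes:
alpha = 40/86
= 1 + alpha/2
= 1 + 40/(2*86)
= (2*86 + 40) / (2*86)
= 212/172 = 53/43


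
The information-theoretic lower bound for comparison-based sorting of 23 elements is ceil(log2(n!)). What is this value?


A binary decision tree of height h has at most 2^h leaves and needs at least n! of them, so h >= ceil(log2(n!)).
Compute 23! as a running product:
  x2 = 2, x3 = 6, x4 = 24, x5 = 120
  x6 = 720, x7 = 5040, x8 = 40320, x9 = 362880
  x10 = 3628800, x11 = 39916800, x12 = 479001600, x13 = 6227020800
  x14 = 87178291200, x15 = 1307674368000, x16 = 20922789888000, x17 = 355687428096000
  x18 = 6402373705728000, x19 = 121645100408832000, x20 = 2432902008176640000, x21 = 51090942171709440000
  x22 = 1124000727777607680000, x23 = 25852016738884976640000
23! = 25852016738884976640000
Bracket between powers of 2:
  2^74 = 18889465931478580854784 < 25852016738884976640000 <= 37778931862957161709568 = 2^75
So ceil(log2(23!)) = 75


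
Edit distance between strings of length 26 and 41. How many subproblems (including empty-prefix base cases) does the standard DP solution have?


The table includes base cases (empty prefixes).
Rows: (m+1) = 27
Columns: (n+1) = 42
Total = 27 * 42 = 1134


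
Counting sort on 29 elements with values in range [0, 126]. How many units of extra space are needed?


Output array size: 29 (to store sorted result)
Count array size: 127 (one slot per possible value, range 0 to 126)
Total extra space = 29 + 127 = 156


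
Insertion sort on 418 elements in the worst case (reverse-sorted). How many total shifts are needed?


In the worst case (reverse-sorted), each element shifts past all previous:
  Element 1: 1 shifts
  Element 2: 2 shifts
  Element 3: 3 shifts
  Element 4: 4 shifts
  Element 5: 5 shifts
  ...
  Element 417: 417 shifts
Total = 1 + 2 + ... + 417
= 418*(418-1)/2 = 87153


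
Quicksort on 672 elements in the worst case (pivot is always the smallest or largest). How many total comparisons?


In the worst case, each partition step picks the worst pivot:
  Partition 1: 671 comparisons (n-1 elements to compare)
  Partition 2: 670 comparisons
  Partition 3: 669 comparisons
  Partition 4: 668 comparisons
  Partition 5: 667 comparisons
  ...
  Last partition: 0 comparisons
Total = (n-1) + (n-2) + ... + 1 + 0 = n*(n-1)/2
= 672*671/2 = 225456


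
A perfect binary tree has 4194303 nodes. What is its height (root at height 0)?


For a perfect binary tree of height h: n = 2^(h+1) - 1, so h = log2(n+1) - 1.
  n + 1 = 4194304 = 2^22
  log2(4194304) = 22
  height = 22 - 1 = 21


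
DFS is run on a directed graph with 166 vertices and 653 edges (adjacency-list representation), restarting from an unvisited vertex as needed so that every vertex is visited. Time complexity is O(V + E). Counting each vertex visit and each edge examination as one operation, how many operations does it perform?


A full DFS traversal processes each vertex exactly once (push/pop on stack).
Each directed edge is examined once.
V = 166, E = 653
V + E = 819


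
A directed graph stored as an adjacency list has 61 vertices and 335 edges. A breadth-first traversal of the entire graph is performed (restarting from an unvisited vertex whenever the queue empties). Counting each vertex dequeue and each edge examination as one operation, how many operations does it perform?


A full BFS traversal dequeues each vertex once and examines each edge once.
Vertex visits: 61
Edge visits: 335
V + E = 61 + 335 = 396


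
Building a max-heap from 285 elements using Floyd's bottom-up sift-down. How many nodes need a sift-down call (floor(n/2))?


In a heap of 285 elements (0-indexed array):
  Last element index: 284
  Parent of last element: floor((284 - 1) / 2) = 141
  Internal nodes: indices 0 to 141
  Count = floor(285/2) = 142


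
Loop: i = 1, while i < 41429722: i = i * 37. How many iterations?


i multiplies by 37 each step:
i = 1 -> 37 -> 1369 -> 50653 -> 1874161 -> 69343957 (stop)
Iterations = ceil(log_37(41429722)) = 5


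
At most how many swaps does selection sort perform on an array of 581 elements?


Each of the 580 passes places one element in its final position.
Pass 1: swap minimum into position 0
Pass 2: swap minimum of remaining into position 1
...
Pass 580: last two elements, one swap
Maximum swaps = 581 - 1 = 580


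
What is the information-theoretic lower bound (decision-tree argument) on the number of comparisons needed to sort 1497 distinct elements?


A binary decision tree of height h has at most 2^h leaves and needs at least n! of them, so h >= ceil(log2(n!)).
1497! is far too large to multiply out, so use Stirling's series:
  ln(n!) ~ n ln n - n + (1/2) ln(2 pi n) + 1/(12n)  (error below 1/(360 n^3), negligible here)
  ln(1497) = 7.3112184
  n ln n = 1497 * 7.3112184 = 10944.8939
  (1/2) ln(2 pi * 1497) = (1/2) ln(9405.9284) = 4.5745
  1/(12*1497) = 0.0001
  ln(1497!) ~ 10944.8939 - 1497 + 4.5745 + 0.0001 = 9452.4685
Convert to base 2: log2(1497!) = 9452.4685 / ln 2 = 9452.4685 / 0.69314718 = 13637.0294
ceil(13637.0294) = 13638


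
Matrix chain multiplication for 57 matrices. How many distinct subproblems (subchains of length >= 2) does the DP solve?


Subproblems are indexed by (i, j) where i < j.
Number of such pairs = n*(n-1)/2
= 57 * 56 / 2
= 1596


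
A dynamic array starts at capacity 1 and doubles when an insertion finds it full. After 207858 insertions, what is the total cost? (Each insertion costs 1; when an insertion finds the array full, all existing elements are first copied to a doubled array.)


Insertion cost: 207858 (one per element)
Resizes occur just before inserting elements 2, 3, 5, 9, ...
Elements copied at each resize: 1 + 2 + 4 + 8 + 16 + 32 + 64 + 128 + 256 + 512 + 1024 + 2048 + 4096 + 8192 + 16384 + 32768 + 65536 + 131072
Sum of copies = 262143 (geometric series: 2^k - 1)
Total = 207858 + 262143 = 470001


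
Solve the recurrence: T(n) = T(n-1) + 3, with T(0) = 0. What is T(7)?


Unrolling the recurrence:
T(7) = T(6) + 3
       = T(5) + 3 + 3
       = T(4) + 3*3
       ...
       = T(0) + 3*7
       = 0 + 21 = 21


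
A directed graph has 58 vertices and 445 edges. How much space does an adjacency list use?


Adjacency list: one list head per vertex + one entry per edge
Vertex heads: 58
Edge entries: 445
Total = 58 + 445 = 503


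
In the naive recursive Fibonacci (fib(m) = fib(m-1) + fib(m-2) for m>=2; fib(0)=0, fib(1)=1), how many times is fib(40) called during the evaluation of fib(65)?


Let N(m) = number of times fib(m) is called while evaluating fib(65).
N(65) = 1 (the initial call).
N(64) = 1 (only fib(65) calls it).
For 1 <= m <= 63: fib(m) is called by fib(m+1) and fib(m+2), so
  N(m) = N(m+1) + N(m+2).
fib(0) is called only by fib(2), so N(0) = N(2).
Walk down from m=65:
  N(65)=1, N(64)=1, N(63)=2, N(62)=3, N(61)=5, N(60)=8, N(59)=13, N(58)=21, N(57)=34, N(56)=55, N(55)=89, N(54)=144, N(53)=233, N(52)=377, N(51)=610, N(50)=987, N(49)=1597, N(48)=2584, N(47)=4181, N(46)=6765, N(45)=10946, N(44)=17711, N(43)=28657, N(42)=46368, N(41)=75025, N(40)=121393
N(40) = 121393


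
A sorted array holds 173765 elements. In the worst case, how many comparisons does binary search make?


Halving sequence: 173765 -> 86882 -> 43441 -> 21720 -> 10860 -> 5430 -> 2715 -> 1357 -> 678 -> 339 -> 169 -> 84 -> 42 -> 21 -> 10 -> 5 -> 2 -> 1
Number of halvings = 17
Max comparisons = 17 + 1 = 18


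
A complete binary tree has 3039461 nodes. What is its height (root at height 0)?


In a complete binary tree, level k holds nodes 2^k .. 2^(k+1)-1 (1-indexed).
Height = floor(log2(n)) = floor(log2(3039461)) = 21
Check: 2^21 = 2097152 <= 3039461 < 4194304 = 2^22


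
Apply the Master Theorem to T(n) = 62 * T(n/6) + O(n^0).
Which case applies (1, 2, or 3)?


The Master Theorem: T(n) = a*T(n/b) + O(n^c)
  a = 62, b = 6, c = 0
log_b(a) = log_6(62) ~ 2.303
Compare b^c with a: 6^0 = 1 < 62, so c < log_b(a).
Since c < log_b(a), Case 1 applies.
T(n) = O(n^(log_6 62)) ~ O(n^2.303)
Master Theorem case = 1


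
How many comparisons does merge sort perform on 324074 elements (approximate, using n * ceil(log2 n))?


Recursion depth: ceil(log2(324074)) = 19
Each recursion level merges n = 324074 elements
Total = 324074 * 19 = 6157406


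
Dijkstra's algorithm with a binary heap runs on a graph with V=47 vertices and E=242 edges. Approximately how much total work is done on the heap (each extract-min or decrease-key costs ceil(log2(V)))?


Dijkstra with a binary heap: each vertex is extracted once, each edge may relax once.
Each heap operation costs O(log V).
V + E = 47 + 242 = 289
ceil(log2(47)) = 6 (since 2^5 = 32 < 47 <= 64 = 2^6)
Total heap work = (V+E) * ceil(log2(V)) = 289 * 6 = 1734


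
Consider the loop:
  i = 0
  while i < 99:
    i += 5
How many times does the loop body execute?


Starting at i = 0, each iteration adds 5.
Iterations until i >= 99:
  Iteration 1: i = 0 -> i = 5
  Iteration 2: i = 5 -> i = 10
  Iteration 3: i = 10 -> i = 15
  Iteration 4: i = 15 -> i = 20
  Iteration 5: i = 20 -> i = 25
  Iteration 6: i = 25 -> i = 30
  Iteration 7: i = 30 -> i = 35
  Iteration 8: i = 35 -> i = 40
  ... continuing ...
Total iterations = ceil(99/5) = 20


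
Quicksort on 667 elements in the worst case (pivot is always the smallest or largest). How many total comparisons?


In the worst case, each partition step picks the worst pivot:
  Partition 1: 666 comparisons (n-1 elements to compare)
  Partition 2: 665 comparisons
  Partition 3: 664 comparisons
  Partition 4: 663 comparisons
  Partition 5: 662 comparisons
  ...
  Last partition: 0 comparisons
Total = (n-1) + (n-2) + ... + 1 + 0 = n*(n-1)/2
= 667*666/2 = 222111


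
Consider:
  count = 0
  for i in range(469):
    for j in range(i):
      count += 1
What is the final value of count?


For each i, the inner loop runs i times:
  i=0: inner runs 0 times
  i=1: inner runs 1 time
  i=2: inner runs 2 times
  i=3: inner runs 3 times
  i=4: inner runs 4 times
  i=5: inner runs 5 times
  i=6: inner runs 6 times
  i=7: inner runs 7 times
  ...
Total = 0 + 1 + 2 + ... + 468 = 469*(469-1)/2 = 109746


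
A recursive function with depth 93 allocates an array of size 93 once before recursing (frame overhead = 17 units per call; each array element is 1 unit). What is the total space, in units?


Array allocation: 93 units (allocated once)
Stack frames: 93 deep * 17 per frame = 1581 units
Total = 93 + 1581 = 1674


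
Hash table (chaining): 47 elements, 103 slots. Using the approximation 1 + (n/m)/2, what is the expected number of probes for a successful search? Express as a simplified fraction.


Computing expected probes:
alpha = 47/103
= 1 + alpha/2
= 1 + 47/(2*103)
= (2*103 + 47) / (2*103)
= 253/206


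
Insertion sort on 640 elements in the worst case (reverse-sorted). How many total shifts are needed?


In the worst case (reverse-sorted), each element shifts past all previous:
  Element 1: 1 shifts
  Element 2: 2 shifts
  Element 3: 3 shifts
  Element 4: 4 shifts
  Element 5: 5 shifts
  ...
  Element 639: 639 shifts
Total = 1 + 2 + ... + 639
= 640*(640-1)/2 = 204480


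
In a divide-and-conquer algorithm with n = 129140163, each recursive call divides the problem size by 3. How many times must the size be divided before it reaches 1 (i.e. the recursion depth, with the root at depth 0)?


Number of divisions = log_3(129140163)
Sizes: 129140163 -> 43046721 -> 14348907 -> 4782969 -> 1594323 -> 531441 -> 177147 -> 59049 -> 19683 -> 6561 -> 2187 -> 729 -> 243 -> 81 -> 27 -> 9 -> 3 -> 1 (17 divisions)
Recursion depth = 17


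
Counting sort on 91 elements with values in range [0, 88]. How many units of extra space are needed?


Output array size: 91 (to store sorted result)
Count array size: 89 (one slot per possible value, range 0 to 88)
Total extra space = 91 + 89 = 180


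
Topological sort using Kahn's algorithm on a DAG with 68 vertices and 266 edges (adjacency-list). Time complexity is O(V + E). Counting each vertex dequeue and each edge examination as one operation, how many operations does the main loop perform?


Kahn's algorithm:
  1. Compute in-degrees: O(V + E)
  2. Process queue: each vertex dequeued once (O(V))
     each edge examined once (O(E))
Total = V + E = 68 + 266 = 334


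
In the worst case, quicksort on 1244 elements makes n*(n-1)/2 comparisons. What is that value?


Sum of comparisons per partition:
1243 + 1242 + ... + 1 + 0
= 1244 * (1244 - 1) / 2
= 1244 * 1243 / 2
= 773146


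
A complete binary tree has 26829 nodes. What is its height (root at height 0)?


In a complete binary tree, level k holds nodes 2^k .. 2^(k+1)-1 (1-indexed).
Height = floor(log2(n)) = floor(log2(26829)) = 14
Check: 2^14 = 16384 <= 26829 < 32768 = 2^15


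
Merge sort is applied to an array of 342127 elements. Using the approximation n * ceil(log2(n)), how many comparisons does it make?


Merge sort divides the array into halves recursively.
Number of levels = ceil(log2(342127)) = 19
At each level, approximately n = 342127 comparisons are needed for merging.
Total comparisons ~ n * ceil(log2(n)) = 342127 * 19 = 6500413


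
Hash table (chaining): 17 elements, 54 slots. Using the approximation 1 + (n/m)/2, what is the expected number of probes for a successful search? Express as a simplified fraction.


Computing expected probes:
alpha = 17/54
= 1 + alpha/2
= 1 + 17/(2*54)
= (2*54 + 17) / (2*54)
= 125/108


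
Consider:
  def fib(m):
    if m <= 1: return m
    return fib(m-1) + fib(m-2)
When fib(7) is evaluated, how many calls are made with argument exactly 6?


Let N(m) = number of times fib(m) is called while evaluating fib(7).
N(7) = 1 (the initial call).
N(6) = 1 (only fib(7) calls it).
For 1 <= m <= 5: fib(m) is called by fib(m+1) and fib(m+2), so
  N(m) = N(m+1) + N(m+2).
fib(0) is called only by fib(2), so N(0) = N(2).
Walk down from m=7:
  N(7)=1, N(6)=1
N(6) = 1


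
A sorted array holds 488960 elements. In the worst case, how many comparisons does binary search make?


Halving sequence: 488960 -> 244480 -> 122240 -> 61120 -> 30560 -> 15280 -> 7640 -> 3820 -> 1910 -> 955 -> 477 -> 238 -> 119 -> 59 -> 29 -> 14 -> 7 -> 3 -> 1
Number of halvings = 18
Max comparisons = 18 + 1 = 19


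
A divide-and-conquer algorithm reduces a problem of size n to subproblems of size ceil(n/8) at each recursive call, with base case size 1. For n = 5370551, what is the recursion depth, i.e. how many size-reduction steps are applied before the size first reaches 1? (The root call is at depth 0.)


Each step divides the size by 8 (rounding up); after k steps the size is ceil(n/8^k), which equals 1 exactly when 8^k >= n.
So the depth is the smallest k with 8^k >= 5370551, i.e. ceil(log_8(5370551)).
8^7 = 2097152 < 5370551 <= 16777216 = 8^8
Recursion depth = 8


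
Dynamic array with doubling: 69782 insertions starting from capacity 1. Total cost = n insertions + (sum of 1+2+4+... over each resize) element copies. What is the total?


n = 69782
Insertion costs: 69782
Resizes copy 1, 2, 4, ... up to the largest power of 2 that is <= n-1 = 69781, i.e. 65536.
Copy costs = 1 + 2 + 4 + 8 + 16 + 32 + 64 + 128 + 256 + 512 + 1024 + 2048 + 4096 + 8192 + 16384 + 32768 + 65536 = 131071
Total = 69782 + 131071 = 200853


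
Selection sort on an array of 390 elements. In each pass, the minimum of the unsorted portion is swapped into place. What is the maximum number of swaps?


Selection sort performs one swap per pass:
  Pass 1: find min in positions 0 to 389, swap with position 0
  Pass 2: find min in positions 1 to 389, swap with position 1
  Pass 3: find min in positions 2 to 389, swap with position 2
  Pass 4: find min in positions 3 to 389, swap with position 3
  Pass 5: find min in positions 4 to 389, swap with position 4
  ... (384 more passes)
Total passes (and swaps) = n - 1 = 390 - 1 = 389


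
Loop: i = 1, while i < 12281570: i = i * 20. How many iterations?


i multiplies by 20 each step:
i = 1 -> 20 -> 400 -> 8000 -> 160000 -> 3200000 -> 64000000 (stop)
Iterations = ceil(log_20(12281570)) = 6


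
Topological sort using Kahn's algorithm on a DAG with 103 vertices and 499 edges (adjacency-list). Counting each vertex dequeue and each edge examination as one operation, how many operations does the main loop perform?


Kahn's algorithm:
  1. Compute in-degrees: O(V + E)
  2. Process queue: each vertex dequeued once (O(V))
     each edge examined once (O(E))
Total = V + E = 103 + 499 = 602


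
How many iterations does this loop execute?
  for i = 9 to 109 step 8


The loop variable i takes values starting at 9 and increments by 8 each iteration.
Sequence: i = 9, 17, 25, 33, 41, 49, 57, 65, 73, ...
The upper bound 109 is inclusive, so the count is floor((last - first) / step) + 1:
floor((109 - 9) / 8) + 1 = floor(100/8) + 1 = 12 + 1 = 13


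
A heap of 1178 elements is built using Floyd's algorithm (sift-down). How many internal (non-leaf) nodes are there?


Leaf nodes occupy roughly half the array.
Sift-down is called for each internal node, starting from the last one.
Internal nodes = floor(n/2) = floor(1178/2) = 589


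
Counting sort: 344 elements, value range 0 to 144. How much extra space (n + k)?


n = 344 (output array)
k = 145 (count array for 145 distinct values)
Extra space = 344 + 145 = 489


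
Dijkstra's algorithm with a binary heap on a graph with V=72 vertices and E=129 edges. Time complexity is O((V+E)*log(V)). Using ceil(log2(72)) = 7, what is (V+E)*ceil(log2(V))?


Dijkstra with a binary heap: each vertex is extracted once, each edge may relax once.
Each heap operation costs O(log V).
V + E = 72 + 129 = 201
ceil(log2(72)) = 7 (since 2^6 = 64 < 72 <= 128 = 2^7)
Total heap work = (V+E) * ceil(log2(V)) = 201 * 7 = 1407


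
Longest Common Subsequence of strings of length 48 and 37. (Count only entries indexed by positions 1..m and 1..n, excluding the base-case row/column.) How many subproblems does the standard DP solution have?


DP table indexed by positions in both strings.
First string: 48 positions
Second string: 37 positions
Total = 48 * 37 = 1776


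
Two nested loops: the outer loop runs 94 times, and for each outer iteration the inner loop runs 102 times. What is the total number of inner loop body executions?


Outer loop: 94 iterations
Inner loop: 102 iterations per outer iteration
Total = 94 * 102 = 9588


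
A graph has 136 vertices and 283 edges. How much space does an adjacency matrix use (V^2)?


Adjacency matrix: V x V grid of entries
Space = V^2 = 136^2 = 136 * 136 = 18496


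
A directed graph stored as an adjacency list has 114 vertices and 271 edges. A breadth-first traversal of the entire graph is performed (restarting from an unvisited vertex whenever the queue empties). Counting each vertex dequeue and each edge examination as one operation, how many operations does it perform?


A full BFS traversal dequeues each vertex once and examines each edge once.
Vertex visits: 114
Edge visits: 271
V + E = 114 + 271 = 385


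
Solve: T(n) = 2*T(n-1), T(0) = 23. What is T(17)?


Unrolling:
T(17) = 2*T(16) = 2^2*T(15) = ... = 2^17*T(0)
= 2^17 * 23
= 131072 * 23 = 3014656


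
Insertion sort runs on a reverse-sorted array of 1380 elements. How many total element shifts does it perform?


Sum of shifts = 1 + 2 + 3 + ... + 1379
= 1380 * 1379 / 2
= 1903020 / 2
= 951510


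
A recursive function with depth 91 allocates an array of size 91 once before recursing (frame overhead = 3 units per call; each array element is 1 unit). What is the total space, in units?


Array allocation: 91 units (allocated once)
Stack frames: 91 deep * 3 per frame = 273 units
Total = 91 + 273 = 364


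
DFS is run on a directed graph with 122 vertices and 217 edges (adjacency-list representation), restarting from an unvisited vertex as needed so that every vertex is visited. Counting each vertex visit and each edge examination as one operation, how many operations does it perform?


A full DFS traversal processes each vertex exactly once (push/pop on stack).
Each directed edge is examined once.
V = 122, E = 217
V + E = 339


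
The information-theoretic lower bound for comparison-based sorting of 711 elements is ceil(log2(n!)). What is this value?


A binary decision tree of height h has at most 2^h leaves and needs at least n! of them, so h >= ceil(log2(n!)).
711! is far too large to multiply out, so use Stirling's series:
  ln(n!) ~ n ln n - n + (1/2) ln(2 pi n) + 1/(12n)  (error below 1/(360 n^3), negligible here)
  ln(711) = 6.5666724
  n ln n = 711 * 6.5666724 = 4668.9041
  (1/2) ln(2 pi * 711) = (1/2) ln(4467.3448) = 4.2023
  1/(12*711) = 0.0001
  ln(711!) ~ 4668.9041 - 711 + 4.2023 + 0.0001 = 3962.1065
Convert to base 2: log2(711!) = 3962.1065 / ln 2 = 3962.1065 / 0.69314718 = 5716.1114
ceil(5716.1114) = 5717


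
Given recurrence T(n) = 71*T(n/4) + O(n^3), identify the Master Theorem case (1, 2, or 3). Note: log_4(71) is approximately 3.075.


Master Theorem parameters: a=71, b=4, c=3
log_b(a) = 3.075
Compare b^c with a: 4^3 = 64 < 71, so c < log_b(a).
Comparing c=3 vs log_b(a)=3.075:
3 < 3.075 => Case 1
Result: T(n) = O(n^(log_4 71)) ~ O(n^3.075)
Master Theorem case = 1


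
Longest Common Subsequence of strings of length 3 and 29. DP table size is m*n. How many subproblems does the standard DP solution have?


DP table indexed by positions in both strings.
First string: 3 positions
Second string: 29 positions
Total = 3 * 29 = 87


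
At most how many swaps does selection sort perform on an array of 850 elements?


Each of the 849 passes places one element in its final position.
Pass 1: swap minimum into position 0
Pass 2: swap minimum of remaining into position 1
...
Pass 849: last two elements, one swap
Maximum swaps = 850 - 1 = 849


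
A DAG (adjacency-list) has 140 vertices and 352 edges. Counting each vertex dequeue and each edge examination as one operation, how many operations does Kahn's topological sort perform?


V = 140 (vertex processing)
E = 352 (edge processing)
V + E = 140 + 352 = 492


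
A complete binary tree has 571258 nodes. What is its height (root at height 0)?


In a complete binary tree, level k holds nodes 2^k .. 2^(k+1)-1 (1-indexed).
Height = floor(log2(n)) = floor(log2(571258)) = 19
Check: 2^19 = 524288 <= 571258 < 1048576 = 2^20


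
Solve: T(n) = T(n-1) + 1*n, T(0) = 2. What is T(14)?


Expanding the recurrence:
T(14) = T(13) + 1*14
       = T(12) + 1*13 + 1*14
       ...
       = T(0) + 1*(1 + 2 + ... + 14)
       = 2 + 1 * 14*15/2
       = 2 + 1 * 105
       = 2 + 105 = 107


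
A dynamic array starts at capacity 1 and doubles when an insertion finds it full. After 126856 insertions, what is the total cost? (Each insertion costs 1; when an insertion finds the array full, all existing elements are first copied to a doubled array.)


Insertion cost: 126856 (one per element)
Resizes occur just before inserting elements 2, 3, 5, 9, ...
Elements copied at each resize: 1 + 2 + 4 + 8 + 16 + 32 + 64 + 128 + 256 + 512 + 1024 + 2048 + 4096 + 8192 + 16384 + 32768 + 65536
Sum of copies = 131071 (geometric series: 2^k - 1)
Total = 126856 + 131071 = 257927


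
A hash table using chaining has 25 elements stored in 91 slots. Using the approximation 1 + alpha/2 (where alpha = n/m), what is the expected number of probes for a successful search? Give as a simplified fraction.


Load factor alpha = n/m = 25/91
Expected probes = 1 + alpha/2 = 1 + 25/(2*91)
= 1 + 25/182
= 182/182 + 25/182
= 207/182


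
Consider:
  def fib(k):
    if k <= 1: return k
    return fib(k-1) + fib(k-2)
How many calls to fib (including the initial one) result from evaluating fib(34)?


Let C(m) = total calls to evaluate fib(m). Then C(0)=C(1)=1, and
C(m) = 1 + C(m-1) + C(m-2) for m >= 2.
Build the table (each entry = 1 + previous two):
  C(0) = 1
  C(1) = 1
  C(2) = 1 + 1 + 1 = 3
  C(3) = 1 + 3 + 1 = 5
  C(4) = 1 + 5 + 3 = 9
  C(5) = 1 + 9 + 5 = 15
  C(6) = 1 + 15 + 9 = 25
  C(7) = 1 + 25 + 15 = 41
  C(8) = 1 + 41 + 25 = 67
  C(9) = 1 + 67 + 41 = 109
  C(10) = 1 + 109 + 67 = 177
  C(11) = 1 + 177 + 109 = 287
  C(12) = 1 + 287 + 177 = 465
  C(13) = 1 + 465 + 287 = 753
  C(14) = 1 + 753 + 465 = 1219
  C(15) = 1 + 1219 + 753 = 1973
  C(16) = 1 + 1973 + 1219 = 3193
  C(17) = 1 + 3193 + 1973 = 5167
  C(18) = 1 + 5167 + 3193 = 8361
  C(19) = 1 + 8361 + 5167 = 13529
  C(20) = 1 + 13529 + 8361 = 21891
  C(21) = 1 + 21891 + 13529 = 35421
  C(22) = 1 + 35421 + 21891 = 57313
  C(23) = 1 + 57313 + 35421 = 92735
  C(24) = 1 + 92735 + 57313 = 150049
  C(25) = 1 + 150049 + 92735 = 242785
  C(26) = 1 + 242785 + 150049 = 392835
  C(27) = 1 + 392835 + 242785 = 635621
  C(28) = 1 + 635621 + 392835 = 1028457
  C(29) = 1 + 1028457 + 635621 = 1664079
  C(30) = 1 + 1664079 + 1028457 = 2692537
  C(31) = 1 + 2692537 + 1664079 = 4356617
  C(32) = 1 + 4356617 + 2692537 = 7049155
  C(33) = 1 + 7049155 + 4356617 = 11405773
  C(34) = 1 + 11405773 + 7049155 = 18454929
Total calls for fib(34) = 18454929


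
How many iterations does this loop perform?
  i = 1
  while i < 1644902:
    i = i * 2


The loop variable doubles each iteration:
i = 1 -> 2 -> 4 -> 8 -> 16 -> 32 -> 64 -> 128 -> 256 -> 512 -> 1024 -> 2048 -> 4096 -> 8192 -> 16384 -> 32768 -> 65536 -> 131072 -> 262144 -> 524288 -> 1048576 -> 2097152 (stop, 2097152 >= 1644902)
Number of doublings = ceil(log2(1644902)) = 21


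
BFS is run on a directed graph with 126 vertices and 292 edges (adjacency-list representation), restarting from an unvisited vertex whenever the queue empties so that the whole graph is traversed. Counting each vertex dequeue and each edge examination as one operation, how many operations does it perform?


A full BFS traversal dequeues each vertex exactly once and examines each directed edge exactly once.
V = 126 (vertex processing cost)
E = 292 (edge examination cost)
Total operations proportional to V + E = 126 + 292 = 418


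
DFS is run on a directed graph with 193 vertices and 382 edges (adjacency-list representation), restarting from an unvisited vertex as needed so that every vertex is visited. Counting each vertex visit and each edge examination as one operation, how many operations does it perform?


A full DFS traversal processes each vertex exactly once (push/pop on stack).
Each directed edge is examined once.
V = 193, E = 382
V + E = 575


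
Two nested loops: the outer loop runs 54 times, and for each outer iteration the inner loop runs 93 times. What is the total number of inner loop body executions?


Outer loop: 54 iterations
Inner loop: 93 iterations per outer iteration
Total = 54 * 93 = 5022


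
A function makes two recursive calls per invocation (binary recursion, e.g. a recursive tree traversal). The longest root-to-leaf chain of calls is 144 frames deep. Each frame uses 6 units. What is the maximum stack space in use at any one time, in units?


Binary recursion: the two calls run one after the other, so only one root-to-leaf chain of frames is on the stack at a time.
Maximum depth (longest chain) = 144 frames
Each frame = 6 units
Max stack space = 144 * 6 = 864


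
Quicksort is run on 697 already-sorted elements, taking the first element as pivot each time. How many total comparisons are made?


Sum of comparisons per partition:
696 + 695 + ... + 1 + 0
= 697 * (697 - 1) / 2
= 697 * 696 / 2
= 242556


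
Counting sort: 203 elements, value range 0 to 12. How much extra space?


n = 203 (output array)
k = 13 (count array for 13 distinct values)
Extra space = 203 + 13 = 216
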